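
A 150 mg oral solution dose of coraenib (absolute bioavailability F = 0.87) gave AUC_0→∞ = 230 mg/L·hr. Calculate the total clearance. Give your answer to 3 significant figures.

CL = 0.567 L/hr

CL = F × Dose / AUC_0→∞
   = 0.87 × 150 / 230 = 0.567391 L/hr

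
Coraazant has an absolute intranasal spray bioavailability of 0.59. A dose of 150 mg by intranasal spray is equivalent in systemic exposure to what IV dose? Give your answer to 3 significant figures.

Systemic exposure from an extravascular dose = F × D_ev, so the equivalent IV dose is F × D_ev.
D_iv = F × D_ev = 0.59 × 150 = 88.5 mg

D_iv = 88.5 mg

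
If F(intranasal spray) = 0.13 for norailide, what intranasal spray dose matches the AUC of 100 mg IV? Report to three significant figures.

D_intranasal = 769 mg

For equal systemic exposure: F × D_ev = D_iv
D_ev = D_iv / F = 100 / 0.13 = 769.231 mg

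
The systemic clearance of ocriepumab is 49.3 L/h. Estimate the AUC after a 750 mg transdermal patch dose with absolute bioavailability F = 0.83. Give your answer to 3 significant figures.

AUC_0→∞ = F × Dose / CL
        = 0.83 × 750 / 49.3 = 12.6268 mg/L·h

AUC = 12.6 mg/L·h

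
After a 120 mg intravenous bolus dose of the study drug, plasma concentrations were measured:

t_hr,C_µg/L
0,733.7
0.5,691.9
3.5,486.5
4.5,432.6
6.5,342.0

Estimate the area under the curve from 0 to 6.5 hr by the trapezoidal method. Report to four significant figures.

AUC = 3358 µg/L·hr

Trapezoidal AUC_0→6.5:
  [0→0.5]: (733.7+691.9)/2 × 0.5 = 356.4
  [0.5→3.5]: (691.9+486.5)/2 × 3 = 1767.6
  [3.5→4.5]: (486.5+432.6)/2 × 1 = 459.55
  [4.5→6.5]: (432.6+342.0)/2 × 2 = 774.6
  Sum = 3358.15 µg/L·hr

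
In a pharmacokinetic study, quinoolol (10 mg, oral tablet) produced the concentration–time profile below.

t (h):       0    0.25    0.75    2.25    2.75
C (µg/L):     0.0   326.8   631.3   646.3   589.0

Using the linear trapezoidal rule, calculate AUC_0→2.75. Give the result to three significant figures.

AUC = 1550 µg/L·h

Trapezoidal AUC_0→2.75:
  [0→0.25]: (0.0+326.8)/2 × 0.25 = 40.85
  [0.25→0.75]: (326.8+631.3)/2 × 0.5 = 239.525
  [0.75→2.25]: (631.3+646.3)/2 × 1.5 = 958.2
  [2.25→2.75]: (646.3+589.0)/2 × 0.5 = 308.825
  Sum = 1547.4 µg/L·h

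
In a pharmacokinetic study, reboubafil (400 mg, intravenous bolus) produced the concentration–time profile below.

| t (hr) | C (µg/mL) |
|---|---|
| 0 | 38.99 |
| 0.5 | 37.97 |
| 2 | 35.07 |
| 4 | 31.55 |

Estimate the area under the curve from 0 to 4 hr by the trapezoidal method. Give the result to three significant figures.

Trapezoidal AUC_0→4:
  [0→0.5]: (38.99+37.97)/2 × 0.5 = 19.24
  [0.5→2]: (37.97+35.07)/2 × 1.5 = 54.78
  [2→4]: (35.07+31.55)/2 × 2 = 66.62
  Sum = 140.64 µg/mL·hr

AUC = 141 µg/mL·hr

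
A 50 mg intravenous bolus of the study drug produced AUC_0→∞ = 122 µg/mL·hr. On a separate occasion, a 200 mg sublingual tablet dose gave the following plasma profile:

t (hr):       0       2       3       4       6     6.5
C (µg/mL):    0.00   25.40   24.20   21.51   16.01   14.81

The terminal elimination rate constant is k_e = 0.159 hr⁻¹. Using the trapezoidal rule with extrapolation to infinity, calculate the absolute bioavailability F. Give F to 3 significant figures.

Trapezoidal AUC_0→6.5 (sublingual tablet):
  [0→2]: (0.00+25.40)/2 × 2 = 25.4
  [2→3]: (25.40+24.20)/2 × 1 = 24.8
  [3→4]: (24.20+21.51)/2 × 1 = 22.855
  [4→6]: (21.51+16.01)/2 × 2 = 37.52
  [6→6.5]: (16.01+14.81)/2 × 0.5 = 7.705
  Sum = 118.28 µg/mL·hr
Tail: C_last/k_e = 14.81/0.159 = 93.145
AUC_0→∞ (sublingual tablet) = 118.28 + 93.145 = 211.425 µg/mL·hr
F = (AUC_ev/D_ev)/(AUC_iv/D_iv) = (211.425/200)/(122/50) = 1.057125/2.44 = 0.4332

F = 0.433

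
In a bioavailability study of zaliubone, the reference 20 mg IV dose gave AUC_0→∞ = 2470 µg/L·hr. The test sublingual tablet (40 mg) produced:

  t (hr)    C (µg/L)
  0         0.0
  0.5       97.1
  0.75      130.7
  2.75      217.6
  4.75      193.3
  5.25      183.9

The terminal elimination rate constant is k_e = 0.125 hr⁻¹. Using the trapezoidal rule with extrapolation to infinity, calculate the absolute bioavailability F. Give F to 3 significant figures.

Trapezoidal AUC_0→5.25 (sublingual tablet):
  [0→0.5]: (0.0+97.1)/2 × 0.5 = 24.275
  [0.5→0.75]: (97.1+130.7)/2 × 0.25 = 28.475
  [0.75→2.75]: (130.7+217.6)/2 × 2 = 348.3
  [2.75→4.75]: (217.6+193.3)/2 × 2 = 410.9
  [4.75→5.25]: (193.3+183.9)/2 × 0.5 = 94.3
  Sum = 906.25 µg/L·hr
Tail: C_last/k_e = 183.9/0.125 = 1471.200
AUC_0→∞ (sublingual tablet) = 906.25 + 1471.200 = 2377.45 µg/L·hr
F = (AUC_ev/D_ev)/(AUC_iv/D_iv) = (2377.45/40)/(2470/20) = 59.43625/123.5 = 0.4813

F = 0.481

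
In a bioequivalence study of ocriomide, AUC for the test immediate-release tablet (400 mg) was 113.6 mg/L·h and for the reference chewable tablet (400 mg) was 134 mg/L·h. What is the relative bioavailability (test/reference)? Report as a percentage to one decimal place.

F_rel = 84.8%

F_rel = (AUC_test/D_test) / (AUC_ref/D_ref)
      = (113.6/400) / (134/400)
      = 0.284 / 0.335 = 0.8478 = 84.78%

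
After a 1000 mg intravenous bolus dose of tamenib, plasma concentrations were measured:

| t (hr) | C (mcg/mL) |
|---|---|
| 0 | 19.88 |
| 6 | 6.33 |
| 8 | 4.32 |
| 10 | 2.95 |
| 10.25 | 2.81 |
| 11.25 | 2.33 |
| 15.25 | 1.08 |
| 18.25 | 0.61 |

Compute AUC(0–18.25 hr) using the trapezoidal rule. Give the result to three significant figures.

Trapezoidal AUC_0→18.25:
  [0→6]: (19.88+6.33)/2 × 6 = 78.63
  [6→8]: (6.33+4.32)/2 × 2 = 10.65
  [8→10]: (4.32+2.95)/2 × 2 = 7.27
  [10→10.25]: (2.95+2.81)/2 × 0.25 = 0.72
  [10.25→11.25]: (2.81+2.33)/2 × 1 = 2.57
  [11.25→15.25]: (2.33+1.08)/2 × 4 = 6.82
  [15.25→18.25]: (1.08+0.61)/2 × 3 = 2.535
  Sum = 109.195 mcg/mL·hr

AUC = 109 mcg/mL·hr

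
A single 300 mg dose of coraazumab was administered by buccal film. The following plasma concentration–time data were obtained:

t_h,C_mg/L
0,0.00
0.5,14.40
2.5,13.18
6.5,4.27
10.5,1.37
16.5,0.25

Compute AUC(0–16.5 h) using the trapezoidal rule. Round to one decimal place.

Trapezoidal AUC_0→16.5:
  [0→0.5]: (0.00+14.40)/2 × 0.5 = 3.6
  [0.5→2.5]: (14.40+13.18)/2 × 2 = 27.58
  [2.5→6.5]: (13.18+4.27)/2 × 4 = 34.9
  [6.5→10.5]: (4.27+1.37)/2 × 4 = 11.28
  [10.5→16.5]: (1.37+0.25)/2 × 6 = 4.86
  Sum = 82.22 mg/L·h

AUC = 82.2 mg/L·h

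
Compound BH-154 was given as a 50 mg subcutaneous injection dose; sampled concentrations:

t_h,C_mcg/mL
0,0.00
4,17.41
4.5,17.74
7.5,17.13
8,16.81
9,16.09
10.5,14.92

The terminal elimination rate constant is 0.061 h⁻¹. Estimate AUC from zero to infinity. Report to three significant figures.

AUC = 389 mcg/mL·h

Trapezoidal AUC_0→10.5:
  [0→4]: (0.00+17.41)/2 × 4 = 34.82
  [4→4.5]: (17.41+17.74)/2 × 0.5 = 8.7875
  [4.5→7.5]: (17.74+17.13)/2 × 3 = 52.305
  [7.5→8]: (17.13+16.81)/2 × 0.5 = 8.485
  [8→9]: (16.81+16.09)/2 × 1 = 16.45
  [9→10.5]: (16.09+14.92)/2 × 1.5 = 23.2575
  Sum = 144.105 mcg/mL·h
Extrapolated tail: C_last / k_e = 14.92 / 0.061 = 244.590
AUC_0→∞ = 144.105 + 244.590 = 388.695 mcg/mL·h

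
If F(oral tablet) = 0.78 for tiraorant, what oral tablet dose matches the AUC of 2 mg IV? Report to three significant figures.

For equal systemic exposure: F × D_ev = D_iv
D_ev = D_iv / F = 2 / 0.78 = 2.5641 mg

D_oral = 2.56 mg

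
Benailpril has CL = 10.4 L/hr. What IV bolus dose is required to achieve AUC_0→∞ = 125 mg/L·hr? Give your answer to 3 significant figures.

Dose_iv = CL × AUC_0→∞
     = 10.4 × 125 = 1300 mg

Dose = 1300 mg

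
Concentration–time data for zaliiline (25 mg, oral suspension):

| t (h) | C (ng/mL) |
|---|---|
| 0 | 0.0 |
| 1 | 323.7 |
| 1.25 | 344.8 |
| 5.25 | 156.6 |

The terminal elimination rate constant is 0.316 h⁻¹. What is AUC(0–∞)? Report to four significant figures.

AUC = 1744 ng/mL·h

Trapezoidal AUC_0→5.25:
  [0→1]: (0.0+323.7)/2 × 1 = 161.85
  [1→1.25]: (323.7+344.8)/2 × 0.25 = 83.5625
  [1.25→5.25]: (344.8+156.6)/2 × 4 = 1002.8
  Sum = 1248.2125 ng/mL·h
Extrapolated tail: C_last / k_e = 156.6 / 0.316 = 495.570
AUC_0→∞ = 1248.2125 + 495.570 = 1743.7825 ng/mL·h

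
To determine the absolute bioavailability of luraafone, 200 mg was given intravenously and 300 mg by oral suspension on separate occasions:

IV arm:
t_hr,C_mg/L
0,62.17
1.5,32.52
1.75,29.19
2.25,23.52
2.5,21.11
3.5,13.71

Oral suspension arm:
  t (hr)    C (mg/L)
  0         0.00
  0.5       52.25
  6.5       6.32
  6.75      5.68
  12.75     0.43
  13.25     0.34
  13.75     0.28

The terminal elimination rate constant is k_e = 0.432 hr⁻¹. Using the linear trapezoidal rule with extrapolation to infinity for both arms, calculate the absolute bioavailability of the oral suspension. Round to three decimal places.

F = 0.953

Trapezoidal AUC_0→3.5 (IV):
  [0→1.5]: (62.17+32.52)/2 × 1.5 = 71.0175
  [1.5→1.75]: (32.52+29.19)/2 × 0.25 = 7.71375
  [1.75→2.25]: (29.19+23.52)/2 × 0.5 = 13.1775
  [2.25→2.5]: (23.52+21.11)/2 × 0.25 = 5.57875
  [2.5→3.5]: (21.11+13.71)/2 × 1 = 17.41
  Sum = 114.8975 mg/L·hr
IV tail: 13.71/0.432 = 31.736; AUC_iv,0→∞ = 114.8975 + 31.736 = 146.6335 mg/L·hr
Trapezoidal AUC_0→13.75 (oral suspension):
  [0→0.5]: (0.00+52.25)/2 × 0.5 = 13.0625
  [0.5→6.5]: (52.25+6.32)/2 × 6 = 175.71
  [6.5→6.75]: (6.32+5.68)/2 × 0.25 = 1.5
  [6.75→12.75]: (5.68+0.43)/2 × 6 = 18.33
  [12.75→13.25]: (0.43+0.34)/2 × 0.5 = 0.1925
  [13.25→13.75]: (0.34+0.28)/2 × 0.5 = 0.155
  Sum = 208.95 mg/L·hr
oral suspension tail: 0.28/0.432 = 0.648; AUC_ev,0→∞ = 208.95 + 0.648 = 209.598 mg/L·hr
F = (AUC_ev/D_ev)/(AUC_iv/D_iv) = (209.598/300)/(146.6335/200) = 0.69866/0.7331675 = 0.9529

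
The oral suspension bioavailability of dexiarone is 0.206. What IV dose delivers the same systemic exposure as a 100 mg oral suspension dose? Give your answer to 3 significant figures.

Systemic exposure from an extravascular dose = F × D_ev, so the equivalent IV dose is F × D_ev.
D_iv = F × D_ev = 0.206 × 100 = 20.6 mg

D_iv = 20.6 mg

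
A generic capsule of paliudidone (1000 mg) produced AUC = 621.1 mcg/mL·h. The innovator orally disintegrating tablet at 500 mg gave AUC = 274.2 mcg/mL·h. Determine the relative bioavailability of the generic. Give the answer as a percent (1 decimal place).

F_rel = (AUC_test/D_test) / (AUC_ref/D_ref)
      = (621.1/1000) / (274.2/500)
      = 0.6211 / 0.5484 = 1.1326 = 113.26%

F_rel = 113.3%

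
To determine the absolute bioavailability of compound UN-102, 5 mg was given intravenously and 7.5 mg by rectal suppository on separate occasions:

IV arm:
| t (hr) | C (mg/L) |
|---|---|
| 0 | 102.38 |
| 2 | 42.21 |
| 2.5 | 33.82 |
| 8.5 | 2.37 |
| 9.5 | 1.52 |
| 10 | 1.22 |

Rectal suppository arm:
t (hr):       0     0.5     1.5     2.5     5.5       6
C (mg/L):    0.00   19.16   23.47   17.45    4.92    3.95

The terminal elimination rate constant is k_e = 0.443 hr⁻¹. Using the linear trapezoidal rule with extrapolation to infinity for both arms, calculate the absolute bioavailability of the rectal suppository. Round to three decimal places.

Trapezoidal AUC_0→10 (IV):
  [0→2]: (102.38+42.21)/2 × 2 = 144.59
  [2→2.5]: (42.21+33.82)/2 × 0.5 = 19.0075
  [2.5→8.5]: (33.82+2.37)/2 × 6 = 108.57
  [8.5→9.5]: (2.37+1.52)/2 × 1 = 1.945
  [9.5→10]: (1.52+1.22)/2 × 0.5 = 0.685
  Sum = 274.7975 mg/L·hr
IV tail: 1.22/0.443 = 2.754; AUC_iv,0→∞ = 274.7975 + 2.754 = 277.5515 mg/L·hr
Trapezoidal AUC_0→6 (rectal suppository):
  [0→0.5]: (0.00+19.16)/2 × 0.5 = 4.79
  [0.5→1.5]: (19.16+23.47)/2 × 1 = 21.315
  [1.5→2.5]: (23.47+17.45)/2 × 1 = 20.46
  [2.5→5.5]: (17.45+4.92)/2 × 3 = 33.555
  [5.5→6]: (4.92+3.95)/2 × 0.5 = 2.2175
  Sum = 82.3375 mg/L·hr
rectal suppository tail: 3.95/0.443 = 8.916; AUC_ev,0→∞ = 82.3375 + 8.916 = 91.2535 mg/L·hr
F = (AUC_ev/D_ev)/(AUC_iv/D_iv) = (91.2535/7.5)/(277.5515/5) = 12.1671/55.5103 = 0.2192

F = 0.219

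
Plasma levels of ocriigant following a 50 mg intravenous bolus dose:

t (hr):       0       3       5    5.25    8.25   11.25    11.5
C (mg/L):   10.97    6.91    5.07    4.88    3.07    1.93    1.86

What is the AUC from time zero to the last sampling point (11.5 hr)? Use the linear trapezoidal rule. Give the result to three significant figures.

Trapezoidal AUC_0→11.5:
  [0→3]: (10.97+6.91)/2 × 3 = 26.82
  [3→5]: (6.91+5.07)/2 × 2 = 11.98
  [5→5.25]: (5.07+4.88)/2 × 0.25 = 1.24375
  [5.25→8.25]: (4.88+3.07)/2 × 3 = 11.925
  [8.25→11.25]: (3.07+1.93)/2 × 3 = 7.5
  [11.25→11.5]: (1.93+1.86)/2 × 0.25 = 0.47375
  Sum = 59.9425 mg/L·hr

AUC = 59.9 mg/L·hr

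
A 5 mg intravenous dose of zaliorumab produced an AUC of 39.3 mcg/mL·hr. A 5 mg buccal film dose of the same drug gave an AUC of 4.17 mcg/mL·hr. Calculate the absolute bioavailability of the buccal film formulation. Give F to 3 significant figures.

F = (AUC_ev / D_ev) / (AUC_iv / D_iv)
  = (4.17/5) / (39.3/5)
  = 0.834 / 7.86 = 0.1061

F = 0.106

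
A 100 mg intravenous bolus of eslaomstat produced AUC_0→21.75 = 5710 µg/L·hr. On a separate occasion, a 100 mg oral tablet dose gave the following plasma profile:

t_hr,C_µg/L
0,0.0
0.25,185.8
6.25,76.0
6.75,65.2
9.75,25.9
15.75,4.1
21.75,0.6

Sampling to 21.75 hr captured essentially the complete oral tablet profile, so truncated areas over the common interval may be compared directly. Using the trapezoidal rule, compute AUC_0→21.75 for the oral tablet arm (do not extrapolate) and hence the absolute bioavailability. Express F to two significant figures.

Trapezoidal AUC_0→21.75 (oral tablet):
  [0→0.25]: (0.0+185.8)/2 × 0.25 = 23.225
  [0.25→6.25]: (185.8+76.0)/2 × 6 = 785.4
  [6.25→6.75]: (76.0+65.2)/2 × 0.5 = 35.3
  [6.75→9.75]: (65.2+25.9)/2 × 3 = 136.65
  [9.75→15.75]: (25.9+4.1)/2 × 6 = 90.0
  [15.75→21.75]: (4.1+0.6)/2 × 6 = 14.1
  Sum = 1084.675 µg/L·hr
F = (AUC_ev/D_ev)/(AUC_iv/D_iv) = (1084.675/100)/(5710/100) = 10.84675/57.1 = 0.1900

F = 0.19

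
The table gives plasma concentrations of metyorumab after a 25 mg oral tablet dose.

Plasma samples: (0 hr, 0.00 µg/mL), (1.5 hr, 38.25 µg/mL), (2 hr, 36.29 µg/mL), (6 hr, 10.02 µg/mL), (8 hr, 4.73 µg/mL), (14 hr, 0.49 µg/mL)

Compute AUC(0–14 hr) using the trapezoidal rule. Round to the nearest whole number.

Trapezoidal AUC_0→14:
  [0→1.5]: (0.00+38.25)/2 × 1.5 = 28.6875
  [1.5→2]: (38.25+36.29)/2 × 0.5 = 18.635
  [2→6]: (36.29+10.02)/2 × 4 = 92.62
  [6→8]: (10.02+4.73)/2 × 2 = 14.75
  [8→14]: (4.73+0.49)/2 × 6 = 15.66
  Sum = 170.3525 µg/mL·hr

AUC = 170 µg/mL·hr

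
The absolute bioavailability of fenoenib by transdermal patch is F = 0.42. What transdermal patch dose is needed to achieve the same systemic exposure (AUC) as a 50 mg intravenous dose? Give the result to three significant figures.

D_transdermal = 119 mg

For equal systemic exposure: F × D_ev = D_iv
D_ev = D_iv / F = 50 / 0.42 = 119.048 mg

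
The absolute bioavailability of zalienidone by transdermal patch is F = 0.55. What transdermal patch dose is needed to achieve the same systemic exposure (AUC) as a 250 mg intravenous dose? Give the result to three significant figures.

D_transdermal = 455 mg

For equal systemic exposure: F × D_ev = D_iv
D_ev = D_iv / F = 250 / 0.55 = 454.545 mg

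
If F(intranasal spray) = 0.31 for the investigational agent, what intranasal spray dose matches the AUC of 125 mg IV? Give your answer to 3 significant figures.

For equal systemic exposure: F × D_ev = D_iv
D_ev = D_iv / F = 125 / 0.31 = 403.226 mg

D_intranasal = 403 mg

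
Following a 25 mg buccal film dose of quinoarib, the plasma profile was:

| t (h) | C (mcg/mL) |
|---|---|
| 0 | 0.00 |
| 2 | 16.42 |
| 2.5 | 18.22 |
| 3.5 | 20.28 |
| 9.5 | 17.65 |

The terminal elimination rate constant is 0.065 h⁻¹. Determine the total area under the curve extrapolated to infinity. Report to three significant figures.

AUC = 430 mcg/mL·h

Trapezoidal AUC_0→9.5:
  [0→2]: (0.00+16.42)/2 × 2 = 16.42
  [2→2.5]: (16.42+18.22)/2 × 0.5 = 8.66
  [2.5→3.5]: (18.22+20.28)/2 × 1 = 19.25
  [3.5→9.5]: (20.28+17.65)/2 × 6 = 113.79
  Sum = 158.12 mcg/mL·h
Extrapolated tail: C_last / k_e = 17.65 / 0.065 = 271.538
AUC_0→∞ = 158.12 + 271.538 = 429.658 mcg/mL·h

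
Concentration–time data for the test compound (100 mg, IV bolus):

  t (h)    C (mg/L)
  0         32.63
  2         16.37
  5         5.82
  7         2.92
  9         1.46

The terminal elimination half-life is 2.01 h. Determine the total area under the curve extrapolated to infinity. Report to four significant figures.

AUC = 99.64 mg/L·h

Trapezoidal AUC_0→9:
  [0→2]: (32.63+16.37)/2 × 2 = 49.0
  [2→5]: (16.37+5.82)/2 × 3 = 33.285
  [5→7]: (5.82+2.92)/2 × 2 = 8.74
  [7→9]: (2.92+1.46)/2 × 2 = 4.38
  Sum = 95.405 mg/L·h
k_e = ln2 / t½ = 0.693147 / 2.01 = 0.3448 h^-1
Extrapolated tail: C_last / k_e = 1.46 / 0.3448 = 4.234
AUC_0→∞ = 95.405 + 4.234 = 99.639 mg/L·h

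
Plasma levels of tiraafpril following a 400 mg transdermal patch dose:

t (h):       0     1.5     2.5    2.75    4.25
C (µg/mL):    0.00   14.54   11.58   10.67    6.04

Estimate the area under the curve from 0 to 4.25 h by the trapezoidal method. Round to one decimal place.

AUC = 39.3 µg/mL·h

Trapezoidal AUC_0→4.25:
  [0→1.5]: (0.00+14.54)/2 × 1.5 = 10.905
  [1.5→2.5]: (14.54+11.58)/2 × 1 = 13.06
  [2.5→2.75]: (11.58+10.67)/2 × 0.25 = 2.78125
  [2.75→4.25]: (10.67+6.04)/2 × 1.5 = 12.5325
  Sum = 39.27875 µg/mL·h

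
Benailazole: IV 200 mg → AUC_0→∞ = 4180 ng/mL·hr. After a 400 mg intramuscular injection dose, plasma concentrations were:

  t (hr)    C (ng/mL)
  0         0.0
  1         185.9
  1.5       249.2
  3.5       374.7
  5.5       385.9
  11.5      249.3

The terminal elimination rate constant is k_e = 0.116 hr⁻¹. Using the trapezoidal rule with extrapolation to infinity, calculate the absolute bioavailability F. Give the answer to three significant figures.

F = 0.675

Trapezoidal AUC_0→11.5 (intramuscular injection):
  [0→1]: (0.0+185.9)/2 × 1 = 92.95
  [1→1.5]: (185.9+249.2)/2 × 0.5 = 108.775
  [1.5→3.5]: (249.2+374.7)/2 × 2 = 623.9
  [3.5→5.5]: (374.7+385.9)/2 × 2 = 760.6
  [5.5→11.5]: (385.9+249.3)/2 × 6 = 1905.6
  Sum = 3491.825 ng/mL·hr
Tail: C_last/k_e = 249.3/0.116 = 2149.138
AUC_0→∞ (intramuscular injection) = 3491.825 + 2149.138 = 5640.963 ng/mL·hr
F = (AUC_ev/D_ev)/(AUC_iv/D_iv) = (5640.963/400)/(4180/200) = 14.1024/20.9 = 0.6748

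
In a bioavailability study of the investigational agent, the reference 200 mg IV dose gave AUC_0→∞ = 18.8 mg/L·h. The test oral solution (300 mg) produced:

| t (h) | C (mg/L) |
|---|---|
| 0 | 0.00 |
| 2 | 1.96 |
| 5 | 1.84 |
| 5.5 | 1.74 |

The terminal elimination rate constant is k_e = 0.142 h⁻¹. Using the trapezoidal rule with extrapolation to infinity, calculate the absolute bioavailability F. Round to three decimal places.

Trapezoidal AUC_0→5.5 (oral solution):
  [0→2]: (0.00+1.96)/2 × 2 = 1.96
  [2→5]: (1.96+1.84)/2 × 3 = 5.7
  [5→5.5]: (1.84+1.74)/2 × 0.5 = 0.895
  Sum = 8.555 mg/L·h
Tail: C_last/k_e = 1.74/0.142 = 12.254
AUC_0→∞ (oral solution) = 8.555 + 12.254 = 20.809 mg/L·h
F = (AUC_ev/D_ev)/(AUC_iv/D_iv) = (20.809/300)/(18.8/200) = 0.0693633/0.094 = 0.7379

F = 0.738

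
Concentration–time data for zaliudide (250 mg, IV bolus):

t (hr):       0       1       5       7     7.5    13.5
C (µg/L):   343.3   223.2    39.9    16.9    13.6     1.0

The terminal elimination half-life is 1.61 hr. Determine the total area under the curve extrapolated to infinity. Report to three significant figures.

Trapezoidal AUC_0→13.5:
  [0→1]: (343.3+223.2)/2 × 1 = 283.25
  [1→5]: (223.2+39.9)/2 × 4 = 526.2
  [5→7]: (39.9+16.9)/2 × 2 = 56.8
  [7→7.5]: (16.9+13.6)/2 × 0.5 = 7.625
  [7.5→13.5]: (13.6+1.0)/2 × 6 = 43.8
  Sum = 917.675 µg/L·hr
k_e = ln2 / t½ = 0.693147 / 1.61 = 0.4305 hr^-1
Extrapolated tail: C_last / k_e = 1.0 / 0.4305 = 2.323
AUC_0→∞ = 917.675 + 2.323 = 919.998 µg/L·hr

AUC = 920 µg/L·hr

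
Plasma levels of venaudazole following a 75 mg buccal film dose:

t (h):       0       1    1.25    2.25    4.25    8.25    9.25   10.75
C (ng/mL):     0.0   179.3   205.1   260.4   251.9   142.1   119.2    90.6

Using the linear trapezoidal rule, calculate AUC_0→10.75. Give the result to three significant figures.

AUC = 1960 ng/mL·h

Trapezoidal AUC_0→10.75:
  [0→1]: (0.0+179.3)/2 × 1 = 89.65
  [1→1.25]: (179.3+205.1)/2 × 0.25 = 48.05
  [1.25→2.25]: (205.1+260.4)/2 × 1 = 232.75
  [2.25→4.25]: (260.4+251.9)/2 × 2 = 512.3
  [4.25→8.25]: (251.9+142.1)/2 × 4 = 788.0
  [8.25→9.25]: (142.1+119.2)/2 × 1 = 130.65
  [9.25→10.75]: (119.2+90.6)/2 × 1.5 = 157.35
  Sum = 1958.75 ng/mL·h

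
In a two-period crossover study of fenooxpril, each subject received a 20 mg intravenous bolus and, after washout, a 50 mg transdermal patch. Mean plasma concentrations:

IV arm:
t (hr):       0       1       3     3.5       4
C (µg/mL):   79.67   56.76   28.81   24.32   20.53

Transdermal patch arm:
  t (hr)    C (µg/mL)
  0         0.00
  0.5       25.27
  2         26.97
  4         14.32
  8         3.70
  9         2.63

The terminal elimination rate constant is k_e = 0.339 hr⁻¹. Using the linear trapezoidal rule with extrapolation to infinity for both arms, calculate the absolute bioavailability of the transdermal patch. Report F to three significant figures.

F = 0.224

Trapezoidal AUC_0→4 (IV):
  [0→1]: (79.67+56.76)/2 × 1 = 68.215
  [1→3]: (56.76+28.81)/2 × 2 = 85.57
  [3→3.5]: (28.81+24.32)/2 × 0.5 = 13.2825
  [3.5→4]: (24.32+20.53)/2 × 0.5 = 11.2125
  Sum = 178.28 µg/mL·hr
IV tail: 20.53/0.339 = 60.560; AUC_iv,0→∞ = 178.28 + 60.560 = 238.84 µg/mL·hr
Trapezoidal AUC_0→9 (transdermal patch):
  [0→0.5]: (0.00+25.27)/2 × 0.5 = 6.3175
  [0.5→2]: (25.27+26.97)/2 × 1.5 = 39.18
  [2→4]: (26.97+14.32)/2 × 2 = 41.29
  [4→8]: (14.32+3.70)/2 × 4 = 36.04
  [8→9]: (3.70+2.63)/2 × 1 = 3.165
  Sum = 125.9925 µg/mL·hr
transdermal patch tail: 2.63/0.339 = 7.758; AUC_ev,0→∞ = 125.9925 + 7.758 = 133.7505 µg/mL·hr
F = (AUC_ev/D_ev)/(AUC_iv/D_iv) = (133.7505/50)/(238.84/20) = 2.67501/11.942 = 0.2240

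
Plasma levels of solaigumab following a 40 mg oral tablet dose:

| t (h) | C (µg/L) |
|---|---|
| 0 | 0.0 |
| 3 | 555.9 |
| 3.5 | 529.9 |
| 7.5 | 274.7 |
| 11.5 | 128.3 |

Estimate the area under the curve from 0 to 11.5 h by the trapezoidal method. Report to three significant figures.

AUC = 3520 µg/L·h

Trapezoidal AUC_0→11.5:
  [0→3]: (0.0+555.9)/2 × 3 = 833.85
  [3→3.5]: (555.9+529.9)/2 × 0.5 = 271.45
  [3.5→7.5]: (529.9+274.7)/2 × 4 = 1609.2
  [7.5→11.5]: (274.7+128.3)/2 × 4 = 806.0
  Sum = 3520.5 µg/L·h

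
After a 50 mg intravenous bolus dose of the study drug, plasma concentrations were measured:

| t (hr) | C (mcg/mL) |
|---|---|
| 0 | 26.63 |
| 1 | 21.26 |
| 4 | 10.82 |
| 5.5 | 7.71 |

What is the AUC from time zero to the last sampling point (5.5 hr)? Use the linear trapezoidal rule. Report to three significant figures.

Trapezoidal AUC_0→5.5:
  [0→1]: (26.63+21.26)/2 × 1 = 23.945
  [1→4]: (21.26+10.82)/2 × 3 = 48.12
  [4→5.5]: (10.82+7.71)/2 × 1.5 = 13.8975
  Sum = 85.9625 mcg/mL·hr

AUC = 86.0 mcg/mL·hr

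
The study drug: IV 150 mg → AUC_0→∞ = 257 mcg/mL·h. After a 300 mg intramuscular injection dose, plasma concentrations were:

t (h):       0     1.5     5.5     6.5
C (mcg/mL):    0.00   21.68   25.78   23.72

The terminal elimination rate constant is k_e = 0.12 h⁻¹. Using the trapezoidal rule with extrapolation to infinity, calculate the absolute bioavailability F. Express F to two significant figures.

F = 0.65

Trapezoidal AUC_0→6.5 (intramuscular injection):
  [0→1.5]: (0.00+21.68)/2 × 1.5 = 16.26
  [1.5→5.5]: (21.68+25.78)/2 × 4 = 94.92
  [5.5→6.5]: (25.78+23.72)/2 × 1 = 24.75
  Sum = 135.93 mcg/mL·h
Tail: C_last/k_e = 23.72/0.12 = 197.667
AUC_0→∞ (intramuscular injection) = 135.93 + 197.667 = 333.597 mcg/mL·h
F = (AUC_ev/D_ev)/(AUC_iv/D_iv) = (333.597/300)/(257/150) = 1.11199/1.71333 = 0.6490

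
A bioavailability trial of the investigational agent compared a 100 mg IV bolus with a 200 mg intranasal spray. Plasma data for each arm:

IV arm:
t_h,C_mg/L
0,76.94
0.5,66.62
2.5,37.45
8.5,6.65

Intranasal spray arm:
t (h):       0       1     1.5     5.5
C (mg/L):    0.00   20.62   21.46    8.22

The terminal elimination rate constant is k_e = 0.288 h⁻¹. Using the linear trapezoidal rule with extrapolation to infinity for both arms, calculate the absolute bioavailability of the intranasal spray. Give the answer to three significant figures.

Trapezoidal AUC_0→8.5 (IV):
  [0→0.5]: (76.94+66.62)/2 × 0.5 = 35.89
  [0.5→2.5]: (66.62+37.45)/2 × 2 = 104.07
  [2.5→8.5]: (37.45+6.65)/2 × 6 = 132.3
  Sum = 272.26 mg/L·h
IV tail: 6.65/0.288 = 23.090; AUC_iv,0→∞ = 272.26 + 23.090 = 295.35 mg/L·h
Trapezoidal AUC_0→5.5 (intranasal spray):
  [0→1]: (0.00+20.62)/2 × 1 = 10.31
  [1→1.5]: (20.62+21.46)/2 × 0.5 = 10.52
  [1.5→5.5]: (21.46+8.22)/2 × 4 = 59.36
  Sum = 80.19 mg/L·h
intranasal spray tail: 8.22/0.288 = 28.542; AUC_ev,0→∞ = 80.19 + 28.542 = 108.732 mg/L·h
F = (AUC_ev/D_ev)/(AUC_iv/D_iv) = (108.732/200)/(295.35/100) = 0.54366/2.9535 = 0.1841

F = 0.184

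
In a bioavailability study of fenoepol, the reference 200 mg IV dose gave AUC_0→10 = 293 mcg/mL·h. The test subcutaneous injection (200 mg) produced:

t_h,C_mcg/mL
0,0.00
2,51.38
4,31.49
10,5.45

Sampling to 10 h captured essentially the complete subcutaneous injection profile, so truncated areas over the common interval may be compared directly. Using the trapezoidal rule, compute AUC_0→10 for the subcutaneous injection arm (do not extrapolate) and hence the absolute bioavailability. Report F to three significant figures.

F = 0.836

Trapezoidal AUC_0→10 (subcutaneous injection):
  [0→2]: (0.00+51.38)/2 × 2 = 51.38
  [2→4]: (51.38+31.49)/2 × 2 = 82.87
  [4→10]: (31.49+5.45)/2 × 6 = 110.82
  Sum = 245.07 mcg/mL·h
F = (AUC_ev/D_ev)/(AUC_iv/D_iv) = (245.07/200)/(293/200) = 1.22535/1.465 = 0.8364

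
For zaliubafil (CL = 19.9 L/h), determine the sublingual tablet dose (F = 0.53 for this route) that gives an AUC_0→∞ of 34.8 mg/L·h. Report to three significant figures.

Dose = CL × AUC_0→∞ / F
     = 19.9 × 34.8 / 0.53 = 1306.64 mg

Dose = 1310 mg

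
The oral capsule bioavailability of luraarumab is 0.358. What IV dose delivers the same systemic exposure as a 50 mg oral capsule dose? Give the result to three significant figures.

Systemic exposure from an extravascular dose = F × D_ev, so the equivalent IV dose is F × D_ev.
D_iv = F × D_ev = 0.358 × 50 = 17.9 mg

D_iv = 17.9 mg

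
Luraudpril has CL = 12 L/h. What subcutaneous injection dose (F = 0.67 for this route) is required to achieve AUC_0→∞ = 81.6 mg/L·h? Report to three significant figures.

Dose = CL × AUC_0→∞ / F
     = 12 × 81.6 / 0.67 = 1461.49 mg

Dose = 1460 mg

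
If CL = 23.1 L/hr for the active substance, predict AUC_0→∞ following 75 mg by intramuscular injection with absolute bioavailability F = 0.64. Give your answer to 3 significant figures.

AUC_0→∞ = F × Dose / CL
        = 0.64 × 75 / 23.1 = 2.07792 mg/L·hr

AUC = 2.08 mg/L·hr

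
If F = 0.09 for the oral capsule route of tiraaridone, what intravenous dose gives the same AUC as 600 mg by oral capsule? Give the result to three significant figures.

Systemic exposure from an extravascular dose = F × D_ev, so the equivalent IV dose is F × D_ev.
D_iv = F × D_ev = 0.09 × 600 = 54 mg

D_iv = 54.0 mg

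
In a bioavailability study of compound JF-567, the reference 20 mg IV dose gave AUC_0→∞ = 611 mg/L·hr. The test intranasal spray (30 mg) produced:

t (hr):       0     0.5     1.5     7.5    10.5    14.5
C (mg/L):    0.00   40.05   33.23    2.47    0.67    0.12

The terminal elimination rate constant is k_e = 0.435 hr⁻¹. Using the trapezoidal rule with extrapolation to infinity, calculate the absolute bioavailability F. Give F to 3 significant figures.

F = 0.175

Trapezoidal AUC_0→14.5 (intranasal spray):
  [0→0.5]: (0.00+40.05)/2 × 0.5 = 10.0125
  [0.5→1.5]: (40.05+33.23)/2 × 1 = 36.64
  [1.5→7.5]: (33.23+2.47)/2 × 6 = 107.1
  [7.5→10.5]: (2.47+0.67)/2 × 3 = 4.71
  [10.5→14.5]: (0.67+0.12)/2 × 4 = 1.58
  Sum = 160.0425 mg/L·hr
Tail: C_last/k_e = 0.12/0.435 = 0.276
AUC_0→∞ (intranasal spray) = 160.0425 + 0.276 = 160.3185 mg/L·hr
F = (AUC_ev/D_ev)/(AUC_iv/D_iv) = (160.3185/30)/(611/20) = 5.34395/30.55 = 0.1749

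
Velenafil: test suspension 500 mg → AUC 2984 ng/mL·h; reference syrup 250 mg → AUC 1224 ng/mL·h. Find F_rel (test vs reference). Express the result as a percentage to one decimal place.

F_rel = (AUC_test/D_test) / (AUC_ref/D_ref)
      = (2984/500) / (1224/250)
      = 5.968 / 4.896 = 1.2190 = 121.90%

F_rel = 121.9%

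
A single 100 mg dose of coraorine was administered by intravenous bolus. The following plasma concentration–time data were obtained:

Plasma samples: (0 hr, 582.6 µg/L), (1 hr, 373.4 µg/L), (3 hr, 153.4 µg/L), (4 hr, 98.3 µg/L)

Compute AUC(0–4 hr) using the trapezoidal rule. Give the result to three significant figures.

AUC = 1130 µg/L·hr

Trapezoidal AUC_0→4:
  [0→1]: (582.6+373.4)/2 × 1 = 478.0
  [1→3]: (373.4+153.4)/2 × 2 = 526.8
  [3→4]: (153.4+98.3)/2 × 1 = 125.85
  Sum = 1130.65 µg/L·hr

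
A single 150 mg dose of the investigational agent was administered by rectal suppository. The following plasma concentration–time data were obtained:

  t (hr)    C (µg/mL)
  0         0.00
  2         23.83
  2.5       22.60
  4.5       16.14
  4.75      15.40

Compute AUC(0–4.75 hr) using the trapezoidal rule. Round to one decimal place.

AUC = 78.1 µg/mL·hr

Trapezoidal AUC_0→4.75:
  [0→2]: (0.00+23.83)/2 × 2 = 23.83
  [2→2.5]: (23.83+22.60)/2 × 0.5 = 11.6075
  [2.5→4.5]: (22.60+16.14)/2 × 2 = 38.74
  [4.5→4.75]: (16.14+15.40)/2 × 0.25 = 3.9425
  Sum = 78.12 µg/mL·hr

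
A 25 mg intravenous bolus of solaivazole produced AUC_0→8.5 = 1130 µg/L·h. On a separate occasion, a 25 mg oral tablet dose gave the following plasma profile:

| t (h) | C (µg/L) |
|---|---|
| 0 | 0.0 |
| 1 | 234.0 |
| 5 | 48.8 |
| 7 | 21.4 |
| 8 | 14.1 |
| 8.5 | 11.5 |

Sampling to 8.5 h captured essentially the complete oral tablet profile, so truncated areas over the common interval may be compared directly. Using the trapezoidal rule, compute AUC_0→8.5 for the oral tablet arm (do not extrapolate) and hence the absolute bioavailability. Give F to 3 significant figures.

Trapezoidal AUC_0→8.5 (oral tablet):
  [0→1]: (0.0+234.0)/2 × 1 = 117.0
  [1→5]: (234.0+48.8)/2 × 4 = 565.6
  [5→7]: (48.8+21.4)/2 × 2 = 70.2
  [7→8]: (21.4+14.1)/2 × 1 = 17.75
  [8→8.5]: (14.1+11.5)/2 × 0.5 = 6.4
  Sum = 776.95 µg/L·h
F = (AUC_ev/D_ev)/(AUC_iv/D_iv) = (776.95/25)/(1130/25) = 31.078/45.2 = 0.6876

F = 0.688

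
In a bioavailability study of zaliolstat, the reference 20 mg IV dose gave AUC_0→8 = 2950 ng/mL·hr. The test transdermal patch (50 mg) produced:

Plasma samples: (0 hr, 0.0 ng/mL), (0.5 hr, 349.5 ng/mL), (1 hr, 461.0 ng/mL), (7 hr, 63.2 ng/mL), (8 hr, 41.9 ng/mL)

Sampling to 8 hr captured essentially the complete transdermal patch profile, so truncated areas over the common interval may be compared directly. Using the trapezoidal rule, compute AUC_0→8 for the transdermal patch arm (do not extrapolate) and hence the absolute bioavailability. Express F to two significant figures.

Trapezoidal AUC_0→8 (transdermal patch):
  [0→0.5]: (0.0+349.5)/2 × 0.5 = 87.375
  [0.5→1]: (349.5+461.0)/2 × 0.5 = 202.625
  [1→7]: (461.0+63.2)/2 × 6 = 1572.6
  [7→8]: (63.2+41.9)/2 × 1 = 52.55
  Sum = 1915.15 ng/mL·hr
F = (AUC_ev/D_ev)/(AUC_iv/D_iv) = (1915.15/50)/(2950/20) = 38.303/147.5 = 0.2597

F = 0.26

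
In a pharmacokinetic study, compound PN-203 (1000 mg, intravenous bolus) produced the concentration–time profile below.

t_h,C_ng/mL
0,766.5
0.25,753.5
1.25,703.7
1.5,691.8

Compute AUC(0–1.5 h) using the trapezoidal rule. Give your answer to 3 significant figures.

Trapezoidal AUC_0→1.5:
  [0→0.25]: (766.5+753.5)/2 × 0.25 = 190.0
  [0.25→1.25]: (753.5+703.7)/2 × 1 = 728.6
  [1.25→1.5]: (703.7+691.8)/2 × 0.25 = 174.4375
  Sum = 1093.0375 ng/mL·h

AUC = 1090 ng/mL·h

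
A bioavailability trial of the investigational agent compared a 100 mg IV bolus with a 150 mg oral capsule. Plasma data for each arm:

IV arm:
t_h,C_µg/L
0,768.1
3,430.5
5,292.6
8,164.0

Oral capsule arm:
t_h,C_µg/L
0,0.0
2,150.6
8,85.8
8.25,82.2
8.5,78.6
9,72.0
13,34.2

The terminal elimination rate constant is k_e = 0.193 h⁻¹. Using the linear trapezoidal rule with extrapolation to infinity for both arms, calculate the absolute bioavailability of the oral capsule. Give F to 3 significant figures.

F = 0.218

Trapezoidal AUC_0→8 (IV):
  [0→3]: (768.1+430.5)/2 × 3 = 1797.9
  [3→5]: (430.5+292.6)/2 × 2 = 723.1
  [5→8]: (292.6+164.0)/2 × 3 = 684.9
  Sum = 3205.9 µg/L·h
IV tail: 164.0/0.193 = 849.741; AUC_iv,0→∞ = 3205.9 + 849.741 = 4055.641 µg/L·h
Trapezoidal AUC_0→13 (oral capsule):
  [0→2]: (0.0+150.6)/2 × 2 = 150.6
  [2→8]: (150.6+85.8)/2 × 6 = 709.2
  [8→8.25]: (85.8+82.2)/2 × 0.25 = 21.0
  [8.25→8.5]: (82.2+78.6)/2 × 0.25 = 20.1
  [8.5→9]: (78.6+72.0)/2 × 0.5 = 37.65
  [9→13]: (72.0+34.2)/2 × 4 = 212.4
  Sum = 1150.95 µg/L·h
oral capsule tail: 34.2/0.193 = 177.202; AUC_ev,0→∞ = 1150.95 + 177.202 = 1328.152 µg/L·h
F = (AUC_ev/D_ev)/(AUC_iv/D_iv) = (1328.152/150)/(4055.641/100) = 8.85435/40.55641 = 0.2183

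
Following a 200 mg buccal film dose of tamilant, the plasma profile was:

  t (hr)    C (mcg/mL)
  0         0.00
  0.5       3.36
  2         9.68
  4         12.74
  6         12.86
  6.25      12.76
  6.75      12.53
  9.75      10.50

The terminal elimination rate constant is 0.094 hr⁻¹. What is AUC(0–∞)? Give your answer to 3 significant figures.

Trapezoidal AUC_0→9.75:
  [0→0.5]: (0.00+3.36)/2 × 0.5 = 0.84
  [0.5→2]: (3.36+9.68)/2 × 1.5 = 9.78
  [2→4]: (9.68+12.74)/2 × 2 = 22.42
  [4→6]: (12.74+12.86)/2 × 2 = 25.6
  [6→6.25]: (12.86+12.76)/2 × 0.25 = 3.2025
  [6.25→6.75]: (12.76+12.53)/2 × 0.5 = 6.3225
  [6.75→9.75]: (12.53+10.50)/2 × 3 = 34.545
  Sum = 102.71 mcg/mL·hr
Extrapolated tail: C_last / k_e = 10.50 / 0.094 = 111.702
AUC_0→∞ = 102.71 + 111.702 = 214.412 mcg/mL·hr

AUC = 214 mcg/mL·hr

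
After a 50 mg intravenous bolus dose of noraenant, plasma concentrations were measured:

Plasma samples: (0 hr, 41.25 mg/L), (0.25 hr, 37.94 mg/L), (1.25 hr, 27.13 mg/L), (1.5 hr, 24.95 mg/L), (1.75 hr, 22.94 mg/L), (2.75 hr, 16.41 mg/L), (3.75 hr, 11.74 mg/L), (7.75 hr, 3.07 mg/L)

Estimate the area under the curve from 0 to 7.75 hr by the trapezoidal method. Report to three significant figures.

AUC = 118 mg/L·hr

Trapezoidal AUC_0→7.75:
  [0→0.25]: (41.25+37.94)/2 × 0.25 = 9.89875
  [0.25→1.25]: (37.94+27.13)/2 × 1 = 32.535
  [1.25→1.5]: (27.13+24.95)/2 × 0.25 = 6.51
  [1.5→1.75]: (24.95+22.94)/2 × 0.25 = 5.98625
  [1.75→2.75]: (22.94+16.41)/2 × 1 = 19.675
  [2.75→3.75]: (16.41+11.74)/2 × 1 = 14.075
  [3.75→7.75]: (11.74+3.07)/2 × 4 = 29.62
  Sum = 118.3 mg/L·hr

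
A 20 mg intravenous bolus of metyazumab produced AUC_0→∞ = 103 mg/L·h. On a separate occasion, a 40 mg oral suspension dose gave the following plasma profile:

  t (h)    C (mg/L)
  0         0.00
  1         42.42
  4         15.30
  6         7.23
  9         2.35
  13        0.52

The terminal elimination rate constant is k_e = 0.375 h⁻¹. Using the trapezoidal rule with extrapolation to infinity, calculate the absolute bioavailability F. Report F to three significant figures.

F = 0.737

Trapezoidal AUC_0→13 (oral suspension):
  [0→1]: (0.00+42.42)/2 × 1 = 21.21
  [1→4]: (42.42+15.30)/2 × 3 = 86.58
  [4→6]: (15.30+7.23)/2 × 2 = 22.53
  [6→9]: (7.23+2.35)/2 × 3 = 14.37
  [9→13]: (2.35+0.52)/2 × 4 = 5.74
  Sum = 150.43 mg/L·h
Tail: C_last/k_e = 0.52/0.375 = 1.387
AUC_0→∞ (oral suspension) = 150.43 + 1.387 = 151.817 mg/L·h
F = (AUC_ev/D_ev)/(AUC_iv/D_iv) = (151.817/40)/(103/20) = 3.795425/5.15 = 0.7370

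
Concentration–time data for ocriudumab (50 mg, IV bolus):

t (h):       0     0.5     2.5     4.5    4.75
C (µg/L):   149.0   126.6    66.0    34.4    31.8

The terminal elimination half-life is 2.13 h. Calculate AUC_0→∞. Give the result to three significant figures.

AUC = 468 µg/L·h

Trapezoidal AUC_0→4.75:
  [0→0.5]: (149.0+126.6)/2 × 0.5 = 68.9
  [0.5→2.5]: (126.6+66.0)/2 × 2 = 192.6
  [2.5→4.5]: (66.0+34.4)/2 × 2 = 100.4
  [4.5→4.75]: (34.4+31.8)/2 × 0.25 = 8.275
  Sum = 370.175 µg/L·h
k_e = ln2 / t½ = 0.693147 / 2.13 = 0.3254 h^-1
Extrapolated tail: C_last / k_e = 31.8 / 0.3254 = 97.726
AUC_0→∞ = 370.175 + 97.726 = 467.901 µg/L·h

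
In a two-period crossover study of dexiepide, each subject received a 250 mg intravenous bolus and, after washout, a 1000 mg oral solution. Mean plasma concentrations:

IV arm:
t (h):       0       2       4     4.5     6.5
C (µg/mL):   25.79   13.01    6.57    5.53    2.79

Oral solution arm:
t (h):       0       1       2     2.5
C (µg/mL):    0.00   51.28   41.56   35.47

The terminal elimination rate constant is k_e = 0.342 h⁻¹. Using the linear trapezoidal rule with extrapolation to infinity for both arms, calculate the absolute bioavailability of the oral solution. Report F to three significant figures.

Trapezoidal AUC_0→6.5 (IV):
  [0→2]: (25.79+13.01)/2 × 2 = 38.8
  [2→4]: (13.01+6.57)/2 × 2 = 19.58
  [4→4.5]: (6.57+5.53)/2 × 0.5 = 3.025
  [4.5→6.5]: (5.53+2.79)/2 × 2 = 8.32
  Sum = 69.725 µg/mL·h
IV tail: 2.79/0.342 = 8.158; AUC_iv,0→∞ = 69.725 + 8.158 = 77.883 µg/mL·h
Trapezoidal AUC_0→2.5 (oral solution):
  [0→1]: (0.00+51.28)/2 × 1 = 25.64
  [1→2]: (51.28+41.56)/2 × 1 = 46.42
  [2→2.5]: (41.56+35.47)/2 × 0.5 = 19.2575
  Sum = 91.3175 µg/mL·h
oral solution tail: 35.47/0.342 = 103.713; AUC_ev,0→∞ = 91.3175 + 103.713 = 195.0305 µg/mL·h
F = (AUC_ev/D_ev)/(AUC_iv/D_iv) = (195.0305/1000)/(77.883/250) = 0.1950305/0.311532 = 0.6260

F = 0.626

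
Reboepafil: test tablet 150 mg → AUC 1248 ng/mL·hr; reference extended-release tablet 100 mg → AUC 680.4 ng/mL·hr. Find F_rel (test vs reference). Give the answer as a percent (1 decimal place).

F_rel = (AUC_test/D_test) / (AUC_ref/D_ref)
      = (1248/150) / (680.4/100)
      = 8.32 / 6.804 = 1.2228 = 122.28%

F_rel = 122.3%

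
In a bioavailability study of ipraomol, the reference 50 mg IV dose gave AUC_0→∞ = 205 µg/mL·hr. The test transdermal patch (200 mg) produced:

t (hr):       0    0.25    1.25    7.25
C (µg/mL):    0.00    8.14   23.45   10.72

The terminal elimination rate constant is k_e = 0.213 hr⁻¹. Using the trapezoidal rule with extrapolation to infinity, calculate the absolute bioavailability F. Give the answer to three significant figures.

F = 0.207

Trapezoidal AUC_0→7.25 (transdermal patch):
  [0→0.25]: (0.00+8.14)/2 × 0.25 = 1.0175
  [0.25→1.25]: (8.14+23.45)/2 × 1 = 15.795
  [1.25→7.25]: (23.45+10.72)/2 × 6 = 102.51
  Sum = 119.3225 µg/mL·hr
Tail: C_last/k_e = 10.72/0.213 = 50.329
AUC_0→∞ (transdermal patch) = 119.3225 + 50.329 = 169.6515 µg/mL·hr
F = (AUC_ev/D_ev)/(AUC_iv/D_iv) = (169.6515/200)/(205/50) = 0.8482575/4.1 = 0.2069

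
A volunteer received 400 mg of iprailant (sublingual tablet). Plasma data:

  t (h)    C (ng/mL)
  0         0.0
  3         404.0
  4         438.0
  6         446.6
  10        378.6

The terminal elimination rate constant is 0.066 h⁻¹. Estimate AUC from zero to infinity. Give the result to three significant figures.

AUC = 9300 ng/mL·h

Trapezoidal AUC_0→10:
  [0→3]: (0.0+404.0)/2 × 3 = 606.0
  [3→4]: (404.0+438.0)/2 × 1 = 421.0
  [4→6]: (438.0+446.6)/2 × 2 = 884.6
  [6→10]: (446.6+378.6)/2 × 4 = 1650.4
  Sum = 3562.0 ng/mL·h
Extrapolated tail: C_last / k_e = 378.6 / 0.066 = 5736.364
AUC_0→∞ = 3562.0 + 5736.364 = 9298.364 ng/mL·h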